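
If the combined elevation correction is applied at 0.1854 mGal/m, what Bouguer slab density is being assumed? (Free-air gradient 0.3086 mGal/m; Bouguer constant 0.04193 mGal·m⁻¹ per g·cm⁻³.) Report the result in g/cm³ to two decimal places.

2.94

0.1854 = 0.3086 − 0.04193 × ρ
ρ = (0.3086 − 0.1854) / 0.04193 = 2.94 g/cm³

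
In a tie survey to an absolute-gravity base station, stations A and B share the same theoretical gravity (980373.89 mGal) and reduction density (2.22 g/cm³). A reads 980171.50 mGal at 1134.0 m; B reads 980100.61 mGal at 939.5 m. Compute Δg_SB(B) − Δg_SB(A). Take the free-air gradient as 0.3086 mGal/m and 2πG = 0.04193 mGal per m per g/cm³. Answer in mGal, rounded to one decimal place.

-112.8

Δg_SB(A) = 980171.50 − 980373.89 + 0.3086×1134.0 − 0.04193×2.22×1134.0 = 42.00 mGal
Δg_SB(B) = 980100.61 − 980373.89 + 0.3086×939.5 − 0.04193×2.22×939.5 = -70.80 mGal
Difference = -70.80 − (42.00) = -112.80 mGal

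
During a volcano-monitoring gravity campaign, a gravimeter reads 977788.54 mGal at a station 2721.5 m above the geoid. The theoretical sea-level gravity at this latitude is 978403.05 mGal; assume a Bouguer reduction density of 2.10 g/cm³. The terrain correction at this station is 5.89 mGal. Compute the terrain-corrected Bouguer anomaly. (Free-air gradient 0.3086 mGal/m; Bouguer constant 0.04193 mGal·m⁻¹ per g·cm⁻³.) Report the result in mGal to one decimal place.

Free-air correction = 0.3086 × 2721.5 = 839.85 mGal
Free-air anomaly = 977788.54 − 978403.05 + (839.85) = 225.34 mGal
Bouguer slab correction = 0.04193 × 2.10 × 2721.5 = 239.64 mGal
Simple Bouguer anomaly = 225.34 − (239.64) = -14.30 mGal
Complete Bouguer anomaly = -14.30 + 5.89 = -8.41 mGal

-8.4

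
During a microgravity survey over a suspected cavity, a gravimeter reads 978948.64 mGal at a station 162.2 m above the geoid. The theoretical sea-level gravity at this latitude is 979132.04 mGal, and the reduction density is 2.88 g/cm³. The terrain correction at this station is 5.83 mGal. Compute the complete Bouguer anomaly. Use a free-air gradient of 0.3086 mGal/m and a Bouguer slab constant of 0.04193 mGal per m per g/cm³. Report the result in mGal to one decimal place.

-147.1

Free-air correction = 0.3086 × 162.2 = 50.05 mGal
Free-air anomaly = 978948.64 − 979132.04 + (50.05) = -133.35 mGal
Bouguer slab correction = 0.04193 × 2.88 × 162.2 = 19.59 mGal
Simple Bouguer anomaly = -133.35 − (19.59) = -152.94 mGal
Complete Bouguer anomaly = -152.94 + 5.83 = -147.11 mGal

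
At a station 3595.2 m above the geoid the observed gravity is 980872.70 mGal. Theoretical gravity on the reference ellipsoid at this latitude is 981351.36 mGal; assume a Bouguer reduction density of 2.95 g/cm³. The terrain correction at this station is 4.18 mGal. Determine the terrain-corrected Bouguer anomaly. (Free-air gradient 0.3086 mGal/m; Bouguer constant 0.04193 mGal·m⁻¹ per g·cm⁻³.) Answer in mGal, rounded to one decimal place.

190.3

Free-air correction = 0.3086 × 3595.2 = 1109.48 mGal
Free-air anomaly = 980872.70 − 981351.36 + (1109.48) = 630.82 mGal
Bouguer slab correction = 0.04193 × 2.95 × 3595.2 = 444.70 mGal
Simple Bouguer anomaly = 630.82 − (444.70) = 186.12 mGal
Complete Bouguer anomaly = 186.12 + 4.18 = 190.30 mGal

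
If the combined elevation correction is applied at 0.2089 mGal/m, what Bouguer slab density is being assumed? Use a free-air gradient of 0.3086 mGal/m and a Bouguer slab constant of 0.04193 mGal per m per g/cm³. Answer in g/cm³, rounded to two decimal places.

2.38

0.2089 = 0.3086 − 0.04193 × ρ
ρ = (0.3086 − 0.2089) / 0.04193 = 2.38 g/cm³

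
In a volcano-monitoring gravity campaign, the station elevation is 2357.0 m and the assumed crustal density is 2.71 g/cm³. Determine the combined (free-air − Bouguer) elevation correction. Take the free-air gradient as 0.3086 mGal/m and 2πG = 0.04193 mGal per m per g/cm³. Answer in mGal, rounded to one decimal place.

Combined gradient = 0.3086 − 0.04193 × 2.71 = 0.1949697 mGal/m
Combined elevation correction = 0.1949697 × 2357.0 = 459.5 mGal

459.5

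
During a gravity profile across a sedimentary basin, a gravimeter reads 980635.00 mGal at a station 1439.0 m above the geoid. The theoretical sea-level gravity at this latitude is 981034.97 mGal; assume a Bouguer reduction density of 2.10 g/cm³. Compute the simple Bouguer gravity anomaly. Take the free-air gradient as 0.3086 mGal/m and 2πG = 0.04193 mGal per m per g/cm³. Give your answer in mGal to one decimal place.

Free-air correction = 0.3086 × 1439.0 = 444.08 mGal
Free-air anomaly = 980635.00 − 981034.97 + (444.08) = 44.11 mGal
Bouguer slab correction = 0.04193 × 2.10 × 1439.0 = 126.71 mGal
Simple Bouguer anomaly = 44.11 − (126.71) = -82.60 mGal

-82.6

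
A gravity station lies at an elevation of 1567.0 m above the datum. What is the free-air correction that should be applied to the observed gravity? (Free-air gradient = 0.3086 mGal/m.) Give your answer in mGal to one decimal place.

Free-air correction = 0.3086 × 1567.0 = 483.6 mGal

483.6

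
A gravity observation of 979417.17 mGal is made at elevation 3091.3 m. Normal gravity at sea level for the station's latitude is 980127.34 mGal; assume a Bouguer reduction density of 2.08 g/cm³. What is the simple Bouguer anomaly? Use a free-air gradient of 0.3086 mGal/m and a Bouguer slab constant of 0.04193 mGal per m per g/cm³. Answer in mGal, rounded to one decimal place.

Free-air correction = 0.3086 × 3091.3 = 953.98 mGal
Free-air anomaly = 979417.17 − 980127.34 + (953.98) = 243.81 mGal
Bouguer slab correction = 0.04193 × 2.08 × 3091.3 = 269.61 mGal
Simple Bouguer anomaly = 243.81 − (269.61) = -25.80 mGal

-25.8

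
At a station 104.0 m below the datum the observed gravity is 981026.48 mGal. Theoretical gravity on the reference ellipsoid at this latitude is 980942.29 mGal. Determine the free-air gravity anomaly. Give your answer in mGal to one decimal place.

Free-air correction = 0.3086 × -104.0 = -32.09 mGal
Free-air anomaly = 981026.48 − 980942.29 + (-32.09) = 52.10 mGal

52.1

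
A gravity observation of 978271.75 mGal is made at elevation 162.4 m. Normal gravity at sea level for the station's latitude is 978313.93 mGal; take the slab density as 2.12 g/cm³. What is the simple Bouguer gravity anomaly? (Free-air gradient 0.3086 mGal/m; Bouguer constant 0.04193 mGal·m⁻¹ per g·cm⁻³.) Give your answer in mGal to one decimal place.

-6.5

Free-air correction = 0.3086 × 162.4 = 50.12 mGal
Free-air anomaly = 978271.75 − 978313.93 + (50.12) = 7.94 mGal
Bouguer slab correction = 0.04193 × 2.12 × 162.4 = 14.44 mGal
Simple Bouguer anomaly = 7.94 − (14.44) = -6.50 mGal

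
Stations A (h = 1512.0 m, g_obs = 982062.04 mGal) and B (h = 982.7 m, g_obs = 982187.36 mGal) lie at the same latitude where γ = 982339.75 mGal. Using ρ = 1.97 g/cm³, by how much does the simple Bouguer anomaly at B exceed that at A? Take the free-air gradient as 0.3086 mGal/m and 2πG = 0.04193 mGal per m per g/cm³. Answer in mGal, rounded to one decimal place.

Δg_SB(A) = 982062.04 − 982339.75 + 0.3086×1512.0 − 0.04193×1.97×1512.0 = 64.00 mGal
Δg_SB(B) = 982187.36 − 982339.75 + 0.3086×982.7 − 0.04193×1.97×982.7 = 69.70 mGal
Difference = 69.70 − (64.00) = 5.70 mGal

5.7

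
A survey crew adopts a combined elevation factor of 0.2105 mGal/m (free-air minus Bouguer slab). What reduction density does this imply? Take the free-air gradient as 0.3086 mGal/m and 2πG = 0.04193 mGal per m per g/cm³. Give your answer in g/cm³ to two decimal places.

2.34

0.2105 = 0.3086 − 0.04193 × ρ
ρ = (0.3086 − 0.2105) / 0.04193 = 2.34 g/cm³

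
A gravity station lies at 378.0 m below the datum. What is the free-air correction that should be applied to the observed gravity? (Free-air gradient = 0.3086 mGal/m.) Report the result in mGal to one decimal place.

-116.7

Free-air correction = 0.3086 × -378.0 = -116.7 mGal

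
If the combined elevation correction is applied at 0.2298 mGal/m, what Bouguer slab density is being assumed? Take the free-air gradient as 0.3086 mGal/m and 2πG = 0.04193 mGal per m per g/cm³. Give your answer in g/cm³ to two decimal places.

0.2298 = 0.3086 − 0.04193 × ρ
ρ = (0.3086 − 0.2298) / 0.04193 = 1.88 g/cm³

1.88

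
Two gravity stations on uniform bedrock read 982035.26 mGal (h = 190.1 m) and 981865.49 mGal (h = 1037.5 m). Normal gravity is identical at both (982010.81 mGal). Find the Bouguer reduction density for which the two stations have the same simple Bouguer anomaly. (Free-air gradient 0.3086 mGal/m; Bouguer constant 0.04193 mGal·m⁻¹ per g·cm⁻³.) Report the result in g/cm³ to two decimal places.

2.58

Δg_obs = 981865.49 − 982035.26 = -169.77 mGal over Δh = 1037.5 − 190.1 = 847.4 m
Equal Bouguer anomalies ⇒ Δg_obs + (0.3086 − 0.04193ρ)·Δh = 0
0.3086 − 0.04193ρ = −Δg_obs/Δh = 0.20034
ρ = (0.3086 − 0.20034) / 0.04193 = 2.58 g/cm³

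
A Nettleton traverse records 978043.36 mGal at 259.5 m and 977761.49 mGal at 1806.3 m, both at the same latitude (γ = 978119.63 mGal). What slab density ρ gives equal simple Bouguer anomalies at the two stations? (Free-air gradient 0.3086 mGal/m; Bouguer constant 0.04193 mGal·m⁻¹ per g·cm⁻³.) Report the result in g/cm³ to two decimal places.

Δg_obs = 977761.49 − 978043.36 = -281.87 mGal over Δh = 1806.3 − 259.5 = 1546.8 m
Equal Bouguer anomalies ⇒ Δg_obs + (0.3086 − 0.04193ρ)·Δh = 0
0.3086 − 0.04193ρ = −Δg_obs/Δh = 0.18223
ρ = (0.3086 − 0.18223) / 0.04193 = 3.01 g/cm³

3.01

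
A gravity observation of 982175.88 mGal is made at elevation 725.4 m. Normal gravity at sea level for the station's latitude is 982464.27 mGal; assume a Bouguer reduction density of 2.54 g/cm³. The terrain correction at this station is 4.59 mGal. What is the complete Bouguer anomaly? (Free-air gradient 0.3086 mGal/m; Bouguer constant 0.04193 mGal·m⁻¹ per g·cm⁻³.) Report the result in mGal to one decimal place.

-137.2

Free-air correction = 0.3086 × 725.4 = 223.86 mGal
Free-air anomaly = 982175.88 − 982464.27 + (223.86) = -64.53 mGal
Bouguer slab correction = 0.04193 × 2.54 × 725.4 = 77.26 mGal
Simple Bouguer anomaly = -64.53 − (77.26) = -141.79 mGal
Complete Bouguer anomaly = -141.79 + 4.59 = -137.20 mGal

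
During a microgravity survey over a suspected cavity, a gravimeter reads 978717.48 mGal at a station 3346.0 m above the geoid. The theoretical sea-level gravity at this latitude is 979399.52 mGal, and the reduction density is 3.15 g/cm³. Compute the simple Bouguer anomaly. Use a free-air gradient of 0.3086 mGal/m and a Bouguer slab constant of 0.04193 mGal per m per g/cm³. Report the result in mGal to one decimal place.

Free-air correction = 0.3086 × 3346.0 = 1032.58 mGal
Free-air anomaly = 978717.48 − 979399.52 + (1032.58) = 350.54 mGal
Bouguer slab correction = 0.04193 × 3.15 × 3346.0 = 441.94 mGal
Simple Bouguer anomaly = 350.54 − (441.94) = -91.40 mGal

-91.4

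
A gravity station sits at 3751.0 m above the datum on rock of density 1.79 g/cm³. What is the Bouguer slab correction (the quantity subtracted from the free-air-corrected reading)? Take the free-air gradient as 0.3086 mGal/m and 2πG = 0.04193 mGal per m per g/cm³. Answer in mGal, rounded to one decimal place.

281.5

Bouguer slab correction = 0.04193 × 1.79 × 3751.0 = 281.5 mGal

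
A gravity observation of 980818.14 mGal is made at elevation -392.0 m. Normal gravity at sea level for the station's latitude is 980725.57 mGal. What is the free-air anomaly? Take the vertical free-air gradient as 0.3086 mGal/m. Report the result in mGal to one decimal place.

Free-air correction = 0.3086 × -392.0 = -120.97 mGal
Free-air anomaly = 980818.14 − 980725.57 + (-120.97) = -28.40 mGal

-28.4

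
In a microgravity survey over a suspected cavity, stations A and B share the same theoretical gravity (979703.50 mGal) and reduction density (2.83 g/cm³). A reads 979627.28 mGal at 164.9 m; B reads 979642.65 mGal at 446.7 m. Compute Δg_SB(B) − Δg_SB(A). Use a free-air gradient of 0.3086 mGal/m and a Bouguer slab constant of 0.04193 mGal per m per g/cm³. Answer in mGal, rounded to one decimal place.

Δg_SB(A) = 979627.28 − 979703.50 + 0.3086×164.9 − 0.04193×2.83×164.9 = -44.90 mGal
Δg_SB(B) = 979642.65 − 979703.50 + 0.3086×446.7 − 0.04193×2.83×446.7 = 24.00 mGal
Difference = 24.00 − (-44.90) = 68.90 mGal

68.9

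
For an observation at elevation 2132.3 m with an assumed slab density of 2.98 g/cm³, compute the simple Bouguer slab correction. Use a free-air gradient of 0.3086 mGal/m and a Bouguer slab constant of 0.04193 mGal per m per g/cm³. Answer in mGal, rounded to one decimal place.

Bouguer slab correction = 0.04193 × 2.98 × 2132.3 = 266.4 mGal

266.4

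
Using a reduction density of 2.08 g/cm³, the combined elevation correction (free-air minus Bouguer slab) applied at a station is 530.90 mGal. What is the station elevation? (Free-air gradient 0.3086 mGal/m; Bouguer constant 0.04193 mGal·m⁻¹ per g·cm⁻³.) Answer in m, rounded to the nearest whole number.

2398

Combined gradient = 0.3086 − 0.04193 × 2.08 = 0.2213856 mGal/m
h = 530.90 / 0.2213856 = 2398.08 m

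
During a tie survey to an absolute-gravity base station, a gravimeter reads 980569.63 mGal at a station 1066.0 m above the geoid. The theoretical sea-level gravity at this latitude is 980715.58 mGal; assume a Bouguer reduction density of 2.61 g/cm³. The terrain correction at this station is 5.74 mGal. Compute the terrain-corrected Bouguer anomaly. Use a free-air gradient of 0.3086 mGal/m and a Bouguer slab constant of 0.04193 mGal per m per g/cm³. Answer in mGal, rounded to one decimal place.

72.1

Free-air correction = 0.3086 × 1066.0 = 328.97 mGal
Free-air anomaly = 980569.63 − 980715.58 + (328.97) = 183.02 mGal
Bouguer slab correction = 0.04193 × 2.61 × 1066.0 = 116.66 mGal
Simple Bouguer anomaly = 183.02 − (116.66) = 66.36 mGal
Complete Bouguer anomaly = 66.36 + 5.74 = 72.10 mGal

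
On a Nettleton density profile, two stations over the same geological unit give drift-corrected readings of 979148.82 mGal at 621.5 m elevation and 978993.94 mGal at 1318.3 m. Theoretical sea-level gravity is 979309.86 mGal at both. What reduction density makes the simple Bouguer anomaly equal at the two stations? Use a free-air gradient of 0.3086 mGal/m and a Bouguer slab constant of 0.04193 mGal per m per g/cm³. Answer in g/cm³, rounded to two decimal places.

2.06

Δg_obs = 978993.94 − 979148.82 = -154.88 mGal over Δh = 1318.3 − 621.5 = 696.8 m
Equal Bouguer anomalies ⇒ Δg_obs + (0.3086 − 0.04193ρ)·Δh = 0
0.3086 − 0.04193ρ = −Δg_obs/Δh = 0.22227
ρ = (0.3086 − 0.22227) / 0.04193 = 2.06 g/cm³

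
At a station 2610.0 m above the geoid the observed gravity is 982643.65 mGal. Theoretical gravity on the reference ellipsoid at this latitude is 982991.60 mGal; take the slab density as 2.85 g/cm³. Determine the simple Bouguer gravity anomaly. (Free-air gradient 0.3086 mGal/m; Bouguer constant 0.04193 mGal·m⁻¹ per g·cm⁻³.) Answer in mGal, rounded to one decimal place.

Free-air correction = 0.3086 × 2610.0 = 805.45 mGal
Free-air anomaly = 982643.65 − 982991.60 + (805.45) = 457.50 mGal
Bouguer slab correction = 0.04193 × 2.85 × 2610.0 = 311.90 mGal
Simple Bouguer anomaly = 457.50 − (311.90) = 145.60 mGal

145.6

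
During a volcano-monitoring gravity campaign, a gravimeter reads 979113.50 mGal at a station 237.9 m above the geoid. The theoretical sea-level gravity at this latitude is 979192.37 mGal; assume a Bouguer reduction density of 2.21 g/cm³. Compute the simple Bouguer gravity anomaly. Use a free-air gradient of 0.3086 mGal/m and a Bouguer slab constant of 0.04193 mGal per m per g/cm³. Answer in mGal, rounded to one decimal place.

Free-air correction = 0.3086 × 237.9 = 73.42 mGal
Free-air anomaly = 979113.50 − 979192.37 + (73.42) = -5.45 mGal
Bouguer slab correction = 0.04193 × 2.21 × 237.9 = 22.05 mGal
Simple Bouguer anomaly = -5.45 − (22.05) = -27.50 mGal

-27.5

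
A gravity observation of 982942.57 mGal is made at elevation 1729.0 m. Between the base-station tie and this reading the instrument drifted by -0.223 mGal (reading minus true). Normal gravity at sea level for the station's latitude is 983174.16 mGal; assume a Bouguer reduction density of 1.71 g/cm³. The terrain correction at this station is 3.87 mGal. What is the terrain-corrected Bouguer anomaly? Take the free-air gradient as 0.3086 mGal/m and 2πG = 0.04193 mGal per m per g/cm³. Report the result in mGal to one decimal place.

182.1

Drift-corrected reading = 982942.57 − (-0.223) = 982942.793 mGal
Free-air correction = 0.3086 × 1729.0 = 533.57 mGal
Free-air anomaly = 982942.793 − 983174.16 + (533.57) = 302.203 mGal
Bouguer slab correction = 0.04193 × 1.71 × 1729.0 = 123.97 mGal
Simple Bouguer anomaly = 302.203 − (123.97) = 178.233 mGal
Complete Bouguer anomaly = 178.233 + 3.87 = 182.103 mGal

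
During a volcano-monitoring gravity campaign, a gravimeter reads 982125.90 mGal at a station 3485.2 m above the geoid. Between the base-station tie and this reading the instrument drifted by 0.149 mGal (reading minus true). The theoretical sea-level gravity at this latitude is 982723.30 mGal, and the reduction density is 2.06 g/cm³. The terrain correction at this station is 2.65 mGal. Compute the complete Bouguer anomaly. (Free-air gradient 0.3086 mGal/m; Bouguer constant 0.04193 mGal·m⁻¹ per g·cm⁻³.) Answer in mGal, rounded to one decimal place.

179.6

Drift-corrected reading = 982125.90 − (0.149) = 982125.751 mGal
Free-air correction = 0.3086 × 3485.2 = 1075.53 mGal
Free-air anomaly = 982125.751 − 982723.30 + (1075.53) = 477.981 mGal
Bouguer slab correction = 0.04193 × 2.06 × 3485.2 = 301.04 mGal
Simple Bouguer anomaly = 477.981 − (301.04) = 176.941 mGal
Complete Bouguer anomaly = 176.941 + 2.65 = 179.591 mGal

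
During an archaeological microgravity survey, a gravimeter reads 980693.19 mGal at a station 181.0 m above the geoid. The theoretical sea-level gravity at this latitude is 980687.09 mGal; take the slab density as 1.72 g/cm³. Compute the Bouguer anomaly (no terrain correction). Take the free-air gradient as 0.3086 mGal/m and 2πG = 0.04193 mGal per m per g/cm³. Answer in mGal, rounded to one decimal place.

48.9

Free-air correction = 0.3086 × 181.0 = 55.86 mGal
Free-air anomaly = 980693.19 − 980687.09 + (55.86) = 61.96 mGal
Bouguer slab correction = 0.04193 × 1.72 × 181.0 = 13.05 mGal
Simple Bouguer anomaly = 61.96 − (13.05) = 48.91 mGal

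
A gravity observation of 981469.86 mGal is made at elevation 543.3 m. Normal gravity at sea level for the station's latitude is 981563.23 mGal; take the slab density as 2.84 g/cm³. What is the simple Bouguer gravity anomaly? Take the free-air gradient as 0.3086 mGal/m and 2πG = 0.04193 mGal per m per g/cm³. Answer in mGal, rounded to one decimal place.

9.6

Free-air correction = 0.3086 × 543.3 = 167.66 mGal
Free-air anomaly = 981469.86 − 981563.23 + (167.66) = 74.29 mGal
Bouguer slab correction = 0.04193 × 2.84 × 543.3 = 64.70 mGal
Simple Bouguer anomaly = 74.29 − (64.70) = 9.59 mGal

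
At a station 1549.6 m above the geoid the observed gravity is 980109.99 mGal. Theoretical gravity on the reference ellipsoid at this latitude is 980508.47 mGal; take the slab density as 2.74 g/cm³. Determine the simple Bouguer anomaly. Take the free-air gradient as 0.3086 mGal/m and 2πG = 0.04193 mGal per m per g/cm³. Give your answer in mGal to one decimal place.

Free-air correction = 0.3086 × 1549.6 = 478.21 mGal
Free-air anomaly = 980109.99 − 980508.47 + (478.21) = 79.73 mGal
Bouguer slab correction = 0.04193 × 2.74 × 1549.6 = 178.03 mGal
Simple Bouguer anomaly = 79.73 − (178.03) = -98.30 mGal

-98.3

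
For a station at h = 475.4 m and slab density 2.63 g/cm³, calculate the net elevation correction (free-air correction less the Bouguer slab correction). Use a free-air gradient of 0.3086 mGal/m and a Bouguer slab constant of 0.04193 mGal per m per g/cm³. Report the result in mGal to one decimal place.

94.3

Combined gradient = 0.3086 − 0.04193 × 2.63 = 0.1983241 mGal/m
Combined elevation correction = 0.1983241 × 475.4 = 94.3 mGal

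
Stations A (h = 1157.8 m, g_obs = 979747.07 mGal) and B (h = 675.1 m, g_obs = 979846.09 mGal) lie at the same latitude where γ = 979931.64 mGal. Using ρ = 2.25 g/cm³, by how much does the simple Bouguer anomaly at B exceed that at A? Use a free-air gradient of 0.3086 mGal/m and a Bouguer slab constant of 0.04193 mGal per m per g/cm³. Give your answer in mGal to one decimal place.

Δg_SB(A) = 979747.07 − 979931.64 + 0.3086×1157.8 − 0.04193×2.25×1157.8 = 63.50 mGal
Δg_SB(B) = 979846.09 − 979931.64 + 0.3086×675.1 − 0.04193×2.25×675.1 = 59.10 mGal
Difference = 59.10 − (63.50) = -4.40 mGal

-4.4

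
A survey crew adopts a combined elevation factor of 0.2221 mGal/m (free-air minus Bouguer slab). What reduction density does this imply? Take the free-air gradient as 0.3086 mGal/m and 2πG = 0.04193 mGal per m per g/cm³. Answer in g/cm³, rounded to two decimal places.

0.2221 = 0.3086 − 0.04193 × ρ
ρ = (0.3086 − 0.2221) / 0.04193 = 2.06 g/cm³

2.06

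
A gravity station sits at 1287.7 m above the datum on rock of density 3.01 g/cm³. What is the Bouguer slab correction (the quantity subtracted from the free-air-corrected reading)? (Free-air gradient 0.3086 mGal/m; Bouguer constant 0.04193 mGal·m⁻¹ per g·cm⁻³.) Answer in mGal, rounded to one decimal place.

162.5

Bouguer slab correction = 0.04193 × 3.01 × 1287.7 = 162.5 mGal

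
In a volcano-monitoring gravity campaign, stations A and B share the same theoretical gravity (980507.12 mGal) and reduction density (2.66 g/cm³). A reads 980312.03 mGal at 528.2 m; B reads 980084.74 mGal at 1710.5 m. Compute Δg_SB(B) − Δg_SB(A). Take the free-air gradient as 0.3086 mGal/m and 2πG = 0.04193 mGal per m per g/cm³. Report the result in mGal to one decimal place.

5.7

Δg_SB(A) = 980312.03 − 980507.12 + 0.3086×528.2 − 0.04193×2.66×528.2 = -91.00 mGal
Δg_SB(B) = 980084.74 − 980507.12 + 0.3086×1710.5 − 0.04193×2.66×1710.5 = -85.30 mGal
Difference = -85.30 − (-91.00) = 5.70 mGal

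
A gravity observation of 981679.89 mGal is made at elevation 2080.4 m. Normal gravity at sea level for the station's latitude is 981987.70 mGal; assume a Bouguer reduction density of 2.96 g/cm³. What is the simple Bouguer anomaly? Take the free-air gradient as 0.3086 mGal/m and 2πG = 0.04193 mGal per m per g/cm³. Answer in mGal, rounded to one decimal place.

Free-air correction = 0.3086 × 2080.4 = 642.01 mGal
Free-air anomaly = 981679.89 − 981987.70 + (642.01) = 334.20 mGal
Bouguer slab correction = 0.04193 × 2.96 × 2080.4 = 258.20 mGal
Simple Bouguer anomaly = 334.20 − (258.20) = 76.00 mGal

76.0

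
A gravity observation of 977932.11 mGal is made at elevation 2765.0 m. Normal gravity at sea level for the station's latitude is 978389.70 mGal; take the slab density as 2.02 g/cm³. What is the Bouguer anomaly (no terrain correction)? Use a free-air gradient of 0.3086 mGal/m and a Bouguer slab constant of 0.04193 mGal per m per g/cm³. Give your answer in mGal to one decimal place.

Free-air correction = 0.3086 × 2765.0 = 853.28 mGal
Free-air anomaly = 977932.11 − 978389.70 + (853.28) = 395.69 mGal
Bouguer slab correction = 0.04193 × 2.02 × 2765.0 = 234.19 mGal
Simple Bouguer anomaly = 395.69 − (234.19) = 161.50 mGal

161.5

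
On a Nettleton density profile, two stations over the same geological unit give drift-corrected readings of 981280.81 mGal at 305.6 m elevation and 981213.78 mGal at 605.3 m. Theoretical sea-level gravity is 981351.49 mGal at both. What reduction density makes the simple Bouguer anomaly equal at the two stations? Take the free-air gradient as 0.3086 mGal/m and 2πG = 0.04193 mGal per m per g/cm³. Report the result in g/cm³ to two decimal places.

Δg_obs = 981213.78 − 981280.81 = -67.03 mGal over Δh = 605.3 − 305.6 = 299.7 m
Equal Bouguer anomalies ⇒ Δg_obs + (0.3086 − 0.04193ρ)·Δh = 0
0.3086 − 0.04193ρ = −Δg_obs/Δh = 0.22366
ρ = (0.3086 − 0.22366) / 0.04193 = 2.03 g/cm³

2.03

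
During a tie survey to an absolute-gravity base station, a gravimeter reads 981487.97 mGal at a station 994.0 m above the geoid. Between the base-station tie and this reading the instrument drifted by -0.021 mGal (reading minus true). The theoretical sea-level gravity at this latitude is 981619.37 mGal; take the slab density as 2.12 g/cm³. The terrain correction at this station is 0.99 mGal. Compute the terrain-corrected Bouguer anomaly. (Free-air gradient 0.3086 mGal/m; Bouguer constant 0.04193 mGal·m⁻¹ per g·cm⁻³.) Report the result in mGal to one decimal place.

Drift-corrected reading = 981487.97 − (-0.021) = 981487.991 mGal
Free-air correction = 0.3086 × 994.0 = 306.75 mGal
Free-air anomaly = 981487.991 − 981619.37 + (306.75) = 175.371 mGal
Bouguer slab correction = 0.04193 × 2.12 × 994.0 = 88.36 mGal
Simple Bouguer anomaly = 175.371 − (88.36) = 87.011 mGal
Complete Bouguer anomaly = 87.011 + 0.99 = 88.001 mGal

88.0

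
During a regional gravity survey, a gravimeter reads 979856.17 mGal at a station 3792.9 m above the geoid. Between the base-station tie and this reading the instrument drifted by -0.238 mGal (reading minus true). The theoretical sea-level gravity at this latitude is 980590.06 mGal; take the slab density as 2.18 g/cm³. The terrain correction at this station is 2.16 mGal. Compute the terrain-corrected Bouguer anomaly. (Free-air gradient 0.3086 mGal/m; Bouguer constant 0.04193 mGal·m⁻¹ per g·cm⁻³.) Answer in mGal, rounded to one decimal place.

92.3

Drift-corrected reading = 979856.17 − (-0.238) = 979856.408 mGal
Free-air correction = 0.3086 × 3792.9 = 1170.49 mGal
Free-air anomaly = 979856.408 − 980590.06 + (1170.49) = 436.838 mGal
Bouguer slab correction = 0.04193 × 2.18 × 3792.9 = 346.70 mGal
Simple Bouguer anomaly = 436.838 − (346.70) = 90.138 mGal
Complete Bouguer anomaly = 90.138 + 2.16 = 92.298 mGal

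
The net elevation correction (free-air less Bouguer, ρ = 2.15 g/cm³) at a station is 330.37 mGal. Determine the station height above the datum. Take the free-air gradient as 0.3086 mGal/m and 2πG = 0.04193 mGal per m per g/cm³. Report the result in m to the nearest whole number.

Combined gradient = 0.3086 − 0.04193 × 2.15 = 0.2184505 mGal/m
h = 330.37 / 0.2184505 = 1512.33 m

1512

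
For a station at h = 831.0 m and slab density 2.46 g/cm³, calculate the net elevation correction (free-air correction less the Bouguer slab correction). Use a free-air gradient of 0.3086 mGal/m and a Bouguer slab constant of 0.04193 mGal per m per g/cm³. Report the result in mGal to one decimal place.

170.7

Combined gradient = 0.3086 − 0.04193 × 2.46 = 0.2054522 mGal/m
Combined elevation correction = 0.2054522 × 831.0 = 170.7 mGal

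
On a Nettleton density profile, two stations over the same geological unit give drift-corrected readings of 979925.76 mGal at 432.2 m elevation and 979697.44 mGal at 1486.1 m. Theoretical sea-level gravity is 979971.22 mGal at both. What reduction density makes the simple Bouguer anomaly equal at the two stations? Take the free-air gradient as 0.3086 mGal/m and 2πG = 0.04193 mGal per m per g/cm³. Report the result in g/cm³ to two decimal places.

Δg_obs = 979697.44 − 979925.76 = -228.32 mGal over Δh = 1486.1 − 432.2 = 1053.9 m
Equal Bouguer anomalies ⇒ Δg_obs + (0.3086 − 0.04193ρ)·Δh = 0
0.3086 − 0.04193ρ = −Δg_obs/Δh = 0.21664
ρ = (0.3086 − 0.21664) / 0.04193 = 2.19 g/cm³

2.19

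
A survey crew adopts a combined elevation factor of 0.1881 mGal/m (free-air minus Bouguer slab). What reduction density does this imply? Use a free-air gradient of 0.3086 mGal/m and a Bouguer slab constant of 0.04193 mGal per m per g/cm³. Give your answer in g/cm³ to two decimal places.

0.1881 = 0.3086 − 0.04193 × ρ
ρ = (0.3086 − 0.1881) / 0.04193 = 2.87 g/cm³

2.87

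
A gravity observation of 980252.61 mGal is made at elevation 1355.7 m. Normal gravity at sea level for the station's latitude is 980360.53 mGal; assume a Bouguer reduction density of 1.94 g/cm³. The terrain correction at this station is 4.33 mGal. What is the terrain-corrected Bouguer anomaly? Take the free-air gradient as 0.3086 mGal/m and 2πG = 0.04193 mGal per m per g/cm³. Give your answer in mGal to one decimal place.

Free-air correction = 0.3086 × 1355.7 = 418.37 mGal
Free-air anomaly = 980252.61 − 980360.53 + (418.37) = 310.45 mGal
Bouguer slab correction = 0.04193 × 1.94 × 1355.7 = 110.28 mGal
Simple Bouguer anomaly = 310.45 − (110.28) = 200.17 mGal
Complete Bouguer anomaly = 200.17 + 4.33 = 204.50 mGal

204.5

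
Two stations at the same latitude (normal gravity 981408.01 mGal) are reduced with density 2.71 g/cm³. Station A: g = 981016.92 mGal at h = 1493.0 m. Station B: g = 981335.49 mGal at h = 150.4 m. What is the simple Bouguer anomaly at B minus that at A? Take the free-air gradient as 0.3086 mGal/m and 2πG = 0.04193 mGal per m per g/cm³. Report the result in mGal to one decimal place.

56.8

Δg_SB(A) = 981016.92 − 981408.01 + 0.3086×1493.0 − 0.04193×2.71×1493.0 = -100.00 mGal
Δg_SB(B) = 981335.49 − 981408.01 + 0.3086×150.4 − 0.04193×2.71×150.4 = -43.20 mGal
Difference = -43.20 − (-100.00) = 56.80 mGal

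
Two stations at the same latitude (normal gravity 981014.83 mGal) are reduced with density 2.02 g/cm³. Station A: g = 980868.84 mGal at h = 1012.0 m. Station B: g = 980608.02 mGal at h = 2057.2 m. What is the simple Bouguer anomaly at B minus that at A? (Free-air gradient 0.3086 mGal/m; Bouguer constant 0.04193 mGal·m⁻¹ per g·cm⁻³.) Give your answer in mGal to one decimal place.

-26.8

Δg_SB(A) = 980868.84 − 981014.83 + 0.3086×1012.0 − 0.04193×2.02×1012.0 = 80.60 mGal
Δg_SB(B) = 980608.02 − 981014.83 + 0.3086×2057.2 − 0.04193×2.02×2057.2 = 53.80 mGal
Difference = 53.80 − (80.60) = -26.80 mGal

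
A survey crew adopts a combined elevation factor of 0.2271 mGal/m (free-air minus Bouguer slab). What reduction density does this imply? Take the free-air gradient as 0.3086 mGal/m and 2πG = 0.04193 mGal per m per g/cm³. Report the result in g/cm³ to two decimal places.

1.94

0.2271 = 0.3086 − 0.04193 × ρ
ρ = (0.3086 − 0.2271) / 0.04193 = 1.94 g/cm³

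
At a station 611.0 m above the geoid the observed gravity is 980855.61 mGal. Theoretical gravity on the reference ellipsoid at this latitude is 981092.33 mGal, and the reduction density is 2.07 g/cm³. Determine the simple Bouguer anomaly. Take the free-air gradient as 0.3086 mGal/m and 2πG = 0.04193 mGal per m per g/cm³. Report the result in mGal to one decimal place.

Free-air correction = 0.3086 × 611.0 = 188.55 mGal
Free-air anomaly = 980855.61 − 981092.33 + (188.55) = -48.17 mGal
Bouguer slab correction = 0.04193 × 2.07 × 611.0 = 53.03 mGal
Simple Bouguer anomaly = -48.17 − (53.03) = -101.20 mGal

-101.2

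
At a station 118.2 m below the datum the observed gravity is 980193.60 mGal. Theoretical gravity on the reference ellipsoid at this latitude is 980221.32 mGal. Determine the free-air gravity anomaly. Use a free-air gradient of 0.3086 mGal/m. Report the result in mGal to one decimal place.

-64.2

Free-air correction = 0.3086 × -118.2 = -36.48 mGal
Free-air anomaly = 980193.60 − 980221.32 + (-36.48) = -64.20 mGal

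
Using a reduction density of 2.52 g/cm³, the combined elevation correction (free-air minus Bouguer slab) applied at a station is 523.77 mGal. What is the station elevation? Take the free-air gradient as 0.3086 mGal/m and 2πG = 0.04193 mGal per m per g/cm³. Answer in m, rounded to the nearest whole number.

2581

Combined gradient = 0.3086 − 0.04193 × 2.52 = 0.2029364 mGal/m
h = 523.77 / 0.2029364 = 2580.96 m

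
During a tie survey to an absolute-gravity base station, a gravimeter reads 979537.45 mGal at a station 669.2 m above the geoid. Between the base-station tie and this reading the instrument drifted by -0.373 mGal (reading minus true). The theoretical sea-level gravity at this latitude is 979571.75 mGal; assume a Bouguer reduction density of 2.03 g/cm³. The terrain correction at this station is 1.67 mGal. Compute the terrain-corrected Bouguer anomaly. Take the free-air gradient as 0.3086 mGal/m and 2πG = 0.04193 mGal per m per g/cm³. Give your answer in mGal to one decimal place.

Drift-corrected reading = 979537.45 − (-0.373) = 979537.823 mGal
Free-air correction = 0.3086 × 669.2 = 206.52 mGal
Free-air anomaly = 979537.823 − 979571.75 + (206.52) = 172.593 mGal
Bouguer slab correction = 0.04193 × 2.03 × 669.2 = 56.96 mGal
Simple Bouguer anomaly = 172.593 − (56.96) = 115.633 mGal
Complete Bouguer anomaly = 115.633 + 1.67 = 117.303 mGal

117.3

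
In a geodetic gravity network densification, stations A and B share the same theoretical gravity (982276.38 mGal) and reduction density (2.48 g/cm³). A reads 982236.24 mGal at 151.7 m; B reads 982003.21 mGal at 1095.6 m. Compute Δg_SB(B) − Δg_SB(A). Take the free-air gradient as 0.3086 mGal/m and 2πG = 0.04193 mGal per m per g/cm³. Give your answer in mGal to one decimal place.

Δg_SB(A) = 982236.24 − 982276.38 + 0.3086×151.7 − 0.04193×2.48×151.7 = -9.10 mGal
Δg_SB(B) = 982003.21 − 982276.38 + 0.3086×1095.6 − 0.04193×2.48×1095.6 = -49.00 mGal
Difference = -49.00 − (-9.10) = -39.90 mGal

-39.9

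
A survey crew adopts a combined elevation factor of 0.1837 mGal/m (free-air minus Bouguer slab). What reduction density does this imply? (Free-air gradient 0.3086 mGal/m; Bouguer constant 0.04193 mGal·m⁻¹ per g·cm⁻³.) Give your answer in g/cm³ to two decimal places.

2.98

0.1837 = 0.3086 − 0.04193 × ρ
ρ = (0.3086 − 0.1837) / 0.04193 = 2.98 g/cm³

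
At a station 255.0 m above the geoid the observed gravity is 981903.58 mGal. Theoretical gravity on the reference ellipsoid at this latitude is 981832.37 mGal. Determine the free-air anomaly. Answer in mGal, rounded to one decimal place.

149.9

Free-air correction = 0.3086 × 255.0 = 78.69 mGal
Free-air anomaly = 981903.58 − 981832.37 + (78.69) = 149.90 mGal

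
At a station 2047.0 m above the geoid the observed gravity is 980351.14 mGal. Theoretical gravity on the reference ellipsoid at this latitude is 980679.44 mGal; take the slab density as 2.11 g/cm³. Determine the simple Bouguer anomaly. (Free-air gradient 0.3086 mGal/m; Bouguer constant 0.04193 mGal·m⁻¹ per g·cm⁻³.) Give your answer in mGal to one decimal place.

122.3

Free-air correction = 0.3086 × 2047.0 = 631.70 mGal
Free-air anomaly = 980351.14 − 980679.44 + (631.70) = 303.40 mGal
Bouguer slab correction = 0.04193 × 2.11 × 2047.0 = 181.10 mGal
Simple Bouguer anomaly = 303.40 − (181.10) = 122.30 mGal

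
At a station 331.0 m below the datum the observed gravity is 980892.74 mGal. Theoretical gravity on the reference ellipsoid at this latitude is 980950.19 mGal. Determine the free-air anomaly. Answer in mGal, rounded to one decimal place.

Free-air correction = 0.3086 × -331.0 = -102.15 mGal
Free-air anomaly = 980892.74 − 980950.19 + (-102.15) = -159.60 mGal

-159.6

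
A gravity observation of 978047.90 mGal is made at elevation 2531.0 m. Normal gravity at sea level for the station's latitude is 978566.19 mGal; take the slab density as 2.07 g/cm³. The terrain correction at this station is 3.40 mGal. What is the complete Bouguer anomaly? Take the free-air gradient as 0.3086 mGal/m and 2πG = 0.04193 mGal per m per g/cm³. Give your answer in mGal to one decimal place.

Free-air correction = 0.3086 × 2531.0 = 781.07 mGal
Free-air anomaly = 978047.90 − 978566.19 + (781.07) = 262.78 mGal
Bouguer slab correction = 0.04193 × 2.07 × 2531.0 = 219.68 mGal
Simple Bouguer anomaly = 262.78 − (219.68) = 43.10 mGal
Complete Bouguer anomaly = 43.10 + 3.40 = 46.50 mGal

46.5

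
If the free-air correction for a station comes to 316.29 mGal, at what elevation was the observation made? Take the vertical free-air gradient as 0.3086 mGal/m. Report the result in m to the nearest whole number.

h = 316.29 / 0.3086 = 1024.92 m

1025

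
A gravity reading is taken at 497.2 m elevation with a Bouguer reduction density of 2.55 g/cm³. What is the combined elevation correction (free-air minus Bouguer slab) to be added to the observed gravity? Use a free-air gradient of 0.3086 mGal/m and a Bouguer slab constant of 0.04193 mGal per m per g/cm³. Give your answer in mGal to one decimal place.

100.3

Combined gradient = 0.3086 − 0.04193 × 2.55 = 0.2016785 mGal/m
Combined elevation correction = 0.2016785 × 497.2 = 100.3 mGal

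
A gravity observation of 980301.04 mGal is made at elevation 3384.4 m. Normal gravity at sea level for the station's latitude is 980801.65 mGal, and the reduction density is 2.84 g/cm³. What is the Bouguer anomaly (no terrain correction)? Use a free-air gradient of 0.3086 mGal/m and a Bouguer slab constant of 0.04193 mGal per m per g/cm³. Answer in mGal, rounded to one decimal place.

Free-air correction = 0.3086 × 3384.4 = 1044.43 mGal
Free-air anomaly = 980301.04 − 980801.65 + (1044.43) = 543.82 mGal
Bouguer slab correction = 0.04193 × 2.84 × 3384.4 = 403.02 mGal
Simple Bouguer anomaly = 543.82 − (403.02) = 140.80 mGal

140.8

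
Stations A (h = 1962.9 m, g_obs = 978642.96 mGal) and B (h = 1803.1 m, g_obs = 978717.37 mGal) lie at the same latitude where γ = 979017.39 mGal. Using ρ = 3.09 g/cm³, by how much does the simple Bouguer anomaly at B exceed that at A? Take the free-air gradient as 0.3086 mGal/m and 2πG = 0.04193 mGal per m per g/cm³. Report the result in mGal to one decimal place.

Δg_SB(A) = 978642.96 − 979017.39 + 0.3086×1962.9 − 0.04193×3.09×1962.9 = -23.00 mGal
Δg_SB(B) = 978717.37 − 979017.39 + 0.3086×1803.1 − 0.04193×3.09×1803.1 = 22.80 mGal
Difference = 22.80 − (-23.00) = 45.80 mGal

45.8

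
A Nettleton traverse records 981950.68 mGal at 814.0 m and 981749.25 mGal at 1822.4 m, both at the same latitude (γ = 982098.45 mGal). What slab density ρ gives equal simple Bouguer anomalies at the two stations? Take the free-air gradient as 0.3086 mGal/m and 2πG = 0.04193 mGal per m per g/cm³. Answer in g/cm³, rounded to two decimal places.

Δg_obs = 981749.25 − 981950.68 = -201.43 mGal over Δh = 1822.4 − 814.0 = 1008.4 m
Equal Bouguer anomalies ⇒ Δg_obs + (0.3086 − 0.04193ρ)·Δh = 0
0.3086 − 0.04193ρ = −Δg_obs/Δh = 0.19975
ρ = (0.3086 − 0.19975) / 0.04193 = 2.60 g/cm³

2.60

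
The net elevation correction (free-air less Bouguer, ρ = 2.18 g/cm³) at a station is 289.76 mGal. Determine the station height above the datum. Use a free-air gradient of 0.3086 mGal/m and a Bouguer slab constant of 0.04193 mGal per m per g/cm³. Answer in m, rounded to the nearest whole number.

1334

Combined gradient = 0.3086 − 0.04193 × 2.18 = 0.2171926 mGal/m
h = 289.76 / 0.2171926 = 1334.12 m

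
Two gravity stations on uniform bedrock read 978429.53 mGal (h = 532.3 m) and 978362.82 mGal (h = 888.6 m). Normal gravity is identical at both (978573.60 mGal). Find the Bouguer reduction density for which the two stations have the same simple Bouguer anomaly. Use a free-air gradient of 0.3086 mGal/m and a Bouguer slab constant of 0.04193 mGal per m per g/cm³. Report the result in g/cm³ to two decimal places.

2.89

Δg_obs = 978362.82 − 978429.53 = -66.71 mGal over Δh = 888.6 − 532.3 = 356.3 m
Equal Bouguer anomalies ⇒ Δg_obs + (0.3086 − 0.04193ρ)·Δh = 0
0.3086 − 0.04193ρ = −Δg_obs/Δh = 0.18723
ρ = (0.3086 − 0.18723) / 0.04193 = 2.89 g/cm³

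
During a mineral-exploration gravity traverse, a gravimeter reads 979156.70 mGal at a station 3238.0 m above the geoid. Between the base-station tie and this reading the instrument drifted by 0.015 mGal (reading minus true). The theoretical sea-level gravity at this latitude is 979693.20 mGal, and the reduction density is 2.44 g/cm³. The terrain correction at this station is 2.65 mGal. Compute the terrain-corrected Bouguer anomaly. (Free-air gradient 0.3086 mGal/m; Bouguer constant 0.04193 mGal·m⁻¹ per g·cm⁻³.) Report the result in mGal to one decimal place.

134.1

Drift-corrected reading = 979156.70 − (0.015) = 979156.685 mGal
Free-air correction = 0.3086 × 3238.0 = 999.25 mGal
Free-air anomaly = 979156.685 − 979693.20 + (999.25) = 462.735 mGal
Bouguer slab correction = 0.04193 × 2.44 × 3238.0 = 331.28 mGal
Simple Bouguer anomaly = 462.735 − (331.28) = 131.455 mGal
Complete Bouguer anomaly = 131.455 + 2.65 = 134.105 mGal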